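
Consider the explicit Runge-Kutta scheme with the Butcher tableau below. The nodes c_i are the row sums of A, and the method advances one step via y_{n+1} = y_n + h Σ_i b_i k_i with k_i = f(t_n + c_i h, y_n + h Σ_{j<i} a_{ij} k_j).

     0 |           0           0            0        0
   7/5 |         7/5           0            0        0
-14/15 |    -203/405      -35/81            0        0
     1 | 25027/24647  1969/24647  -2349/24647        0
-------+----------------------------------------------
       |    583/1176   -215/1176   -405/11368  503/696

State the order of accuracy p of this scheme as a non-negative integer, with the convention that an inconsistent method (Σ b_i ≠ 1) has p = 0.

b = (583/1176, -215/1176, -405/11368, 503/696)
c = (0, 7/5, -14/15, 1)
Ac = (0, 0, -49/81, 101/503)
Σ b_i: 583/1176·1 + (-215/1176)·1 + (-405/11368)·1 + 503/696·1 = 1 ✓
b·c: (-215/1176)·7/5 + (-405/11368)·(-14/15) + 503/696·1 = 1/2 ✓
b·c²: (-215/1176)·49/25 + (-405/11368)·196/225 + 503/696·1 = 1/3 ✓
b·Ac: (-405/11368)·(-49/81) + 503/696·101/503 = 1/6 ✓
b·c³: (-215/1176)·343/125 + (-405/11368)·(-2744/3375) + 503/696·1 = 1/4 ✓
b·(c∘Ac): (-405/11368)·686/1215 + 503/696·101/503 = 1/8 ✓
b·Ac²: (-405/11368)·(-343/405) + 503/696·37/503 = 1/12 ✓
b·A²c: 503/696·29/503 = 1/24 ✓; 4 stages ⇒ order 4.

4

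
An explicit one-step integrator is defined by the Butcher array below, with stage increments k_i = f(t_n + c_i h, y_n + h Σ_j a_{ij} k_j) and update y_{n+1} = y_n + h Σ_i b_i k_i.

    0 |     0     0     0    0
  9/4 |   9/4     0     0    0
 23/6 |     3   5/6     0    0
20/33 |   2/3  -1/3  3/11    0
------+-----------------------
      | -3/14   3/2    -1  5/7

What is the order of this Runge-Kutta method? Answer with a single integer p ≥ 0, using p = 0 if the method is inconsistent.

b = (-3/14, 3/2, -1, 5/7)
c = (0, 9/4, 23/6, 20/33)
Ac = (0, 0, 15/8, 13/44)
Σ b_i: (-3/14)·1 + 3/2·1 + (-1)·1 + 5/7·1 = 1 ✓
b·c: 3/2·9/4 + (-1)·23/6 + 5/7·20/33 = -47/1848 ≠ 1/2 ⇒ order 1.

1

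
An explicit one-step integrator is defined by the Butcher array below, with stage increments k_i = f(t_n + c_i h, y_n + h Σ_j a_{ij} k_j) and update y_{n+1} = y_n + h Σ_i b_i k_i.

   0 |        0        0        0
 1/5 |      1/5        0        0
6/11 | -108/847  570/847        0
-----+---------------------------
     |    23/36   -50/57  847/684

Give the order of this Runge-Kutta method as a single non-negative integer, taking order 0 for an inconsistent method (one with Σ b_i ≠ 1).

3

b = (23/36, -50/57, 847/684)
c = (0, 1/5, 6/11)
Ac = (0, 0, 114/847)
Σ b_i: 23/36·1 + (-50/57)·1 + 847/684·1 = 1 ✓
b·c: (-50/57)·1/5 + 847/684·6/11 = 1/2 ✓
b·c²: (-50/57)·1/25 + 847/684·36/121 = 1/3 ✓
b·Ac: 847/684·114/847 = 1/6 ✓; 3 stages ⇒ order 3.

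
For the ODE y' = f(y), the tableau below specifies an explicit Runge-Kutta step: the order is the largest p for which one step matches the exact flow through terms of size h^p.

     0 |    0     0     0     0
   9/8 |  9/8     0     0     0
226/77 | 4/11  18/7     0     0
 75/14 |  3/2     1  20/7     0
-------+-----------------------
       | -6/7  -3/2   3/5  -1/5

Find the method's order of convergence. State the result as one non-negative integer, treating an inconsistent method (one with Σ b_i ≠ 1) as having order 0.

0

b = (-6/7, -3/2, 3/5, -1/5)
c = (0, 9/8, 226/77, 75/14)
Ac = (0, 0, 81/28, 41011/4312)
Σ b_i: (-6/7)·1 + (-3/2)·1 + 3/5·1 + (-1/5)·1 = -137/70 ≠ 1 ⇒ order 0.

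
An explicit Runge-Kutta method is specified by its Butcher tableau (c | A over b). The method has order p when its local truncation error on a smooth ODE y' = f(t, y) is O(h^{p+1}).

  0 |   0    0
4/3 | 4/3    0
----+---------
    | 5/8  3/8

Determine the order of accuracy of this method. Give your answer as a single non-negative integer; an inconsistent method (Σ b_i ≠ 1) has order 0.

2

b = (5/8, 3/8)
c = (0, 4/3)
Σ b_i: 5/8·1 + 3/8·1 = 1 ✓
b·c: 3/8·4/3 = 1/2 ✓; 2 stages ⇒ order 2.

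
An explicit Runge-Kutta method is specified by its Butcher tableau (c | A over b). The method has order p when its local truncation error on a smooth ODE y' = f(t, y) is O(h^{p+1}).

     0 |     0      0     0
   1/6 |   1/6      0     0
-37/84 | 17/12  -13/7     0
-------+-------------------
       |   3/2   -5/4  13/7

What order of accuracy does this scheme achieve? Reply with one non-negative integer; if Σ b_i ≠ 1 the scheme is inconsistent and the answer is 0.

0

b = (3/2, -5/4, 13/7)
c = (0, 1/6, -37/84)
Ac = (0, 0, -13/42)
Σ b_i: 3/2·1 + (-5/4)·1 + 13/7·1 = 59/28 ≠ 1 ⇒ order 0.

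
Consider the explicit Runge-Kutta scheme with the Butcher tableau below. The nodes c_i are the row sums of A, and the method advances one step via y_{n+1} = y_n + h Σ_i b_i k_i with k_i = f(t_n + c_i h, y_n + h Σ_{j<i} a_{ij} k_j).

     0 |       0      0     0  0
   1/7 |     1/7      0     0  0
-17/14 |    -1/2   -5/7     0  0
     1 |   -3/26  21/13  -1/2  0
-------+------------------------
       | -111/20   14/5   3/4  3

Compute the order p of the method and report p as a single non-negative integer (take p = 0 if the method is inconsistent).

1

b = (-111/20, 14/5, 3/4, 3)
c = (0, 1/7, -17/14, 1)
Ac = (0, 0, -5/49, 305/364)
Σ b_i: (-111/20)·1 + 14/5·1 + 3/4·1 + 3·1 = 1 ✓
b·c: 14/5·1/7 + 3/4·(-17/14) + 3·1 = 697/280 ≠ 1/2 ⇒ order 1.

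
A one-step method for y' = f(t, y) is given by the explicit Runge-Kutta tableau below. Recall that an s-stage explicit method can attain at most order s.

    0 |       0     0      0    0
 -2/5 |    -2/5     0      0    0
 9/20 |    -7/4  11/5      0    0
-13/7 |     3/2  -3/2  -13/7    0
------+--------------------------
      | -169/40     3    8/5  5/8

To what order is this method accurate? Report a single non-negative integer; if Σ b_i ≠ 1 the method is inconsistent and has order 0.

b = (-169/40, 3, 8/5, 5/8)
c = (0, -2/5, 9/20, -13/7)
Ac = (0, 0, -22/25, -33/140)
Σ b_i: (-169/40)·1 + 3·1 + 8/5·1 + 5/8·1 = 1 ✓
b·c: 3·(-2/5) + 8/5·9/20 + 5/8·(-13/7) = -2297/1400 ≠ 1/2 ⇒ order 1.

1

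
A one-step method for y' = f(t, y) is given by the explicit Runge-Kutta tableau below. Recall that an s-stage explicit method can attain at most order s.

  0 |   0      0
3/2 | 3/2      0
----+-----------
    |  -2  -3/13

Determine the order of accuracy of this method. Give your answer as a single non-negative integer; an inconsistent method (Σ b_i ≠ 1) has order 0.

0

b = (-2, -3/13)
c = (0, 3/2)
Σ b_i: (-2)·1 + (-3/13)·1 = -29/13 ≠ 1 ⇒ order 0.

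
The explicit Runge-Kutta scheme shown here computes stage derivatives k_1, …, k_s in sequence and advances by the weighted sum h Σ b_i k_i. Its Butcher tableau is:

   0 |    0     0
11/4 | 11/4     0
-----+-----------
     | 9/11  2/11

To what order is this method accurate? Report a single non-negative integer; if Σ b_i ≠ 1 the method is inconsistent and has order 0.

2

b = (9/11, 2/11)
c = (0, 11/4)
Σ b_i: 9/11·1 + 2/11·1 = 1 ✓
b·c: 2/11·11/4 = 1/2 ✓; 2 stages ⇒ order 2.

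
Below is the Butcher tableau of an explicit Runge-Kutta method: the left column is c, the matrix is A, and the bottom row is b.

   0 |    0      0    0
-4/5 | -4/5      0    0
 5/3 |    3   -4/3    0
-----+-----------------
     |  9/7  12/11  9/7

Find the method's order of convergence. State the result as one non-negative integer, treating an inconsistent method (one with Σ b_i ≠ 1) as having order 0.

b = (9/7, 12/11, 9/7)
c = (0, -4/5, 5/3)
Ac = (0, 0, 16/15)
Σ b_i: 9/7·1 + 12/11·1 + 9/7·1 = 282/77 ≠ 1 ⇒ order 0.

0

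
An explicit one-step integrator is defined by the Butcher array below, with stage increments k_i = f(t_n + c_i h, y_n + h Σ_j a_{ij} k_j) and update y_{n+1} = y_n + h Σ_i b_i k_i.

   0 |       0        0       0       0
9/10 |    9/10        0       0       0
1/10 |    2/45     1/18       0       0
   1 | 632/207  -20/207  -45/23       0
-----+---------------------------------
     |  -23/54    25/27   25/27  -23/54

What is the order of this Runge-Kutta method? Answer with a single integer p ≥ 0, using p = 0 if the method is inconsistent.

4

b = (-23/54, 25/27, 25/27, -23/54)
c = (0, 9/10, 1/10, 1)
Ac = (0, 0, 1/20, -13/46)
Σ b_i: (-23/54)·1 + 25/27·1 + 25/27·1 + (-23/54)·1 = 1 ✓
b·c: 25/27·9/10 + 25/27·1/10 + (-23/54)·1 = 1/2 ✓
b·c²: 25/27·81/100 + 25/27·1/100 + (-23/54)·1 = 1/3 ✓
b·Ac: 25/27·1/20 + (-23/54)·(-13/46) = 1/6 ✓
b·c³: 25/27·729/1000 + 25/27·1/1000 + (-23/54)·1 = 1/4 ✓
b·(c∘Ac): 25/27·1/200 + (-23/54)·(-13/46) = 1/8 ✓
b·Ac²: 25/27·9/200 + (-23/54)·(-9/92) = 1/12 ✓
b·A²c: (-23/54)·(-9/92) = 1/24 ✓; 4 stages ⇒ order 4.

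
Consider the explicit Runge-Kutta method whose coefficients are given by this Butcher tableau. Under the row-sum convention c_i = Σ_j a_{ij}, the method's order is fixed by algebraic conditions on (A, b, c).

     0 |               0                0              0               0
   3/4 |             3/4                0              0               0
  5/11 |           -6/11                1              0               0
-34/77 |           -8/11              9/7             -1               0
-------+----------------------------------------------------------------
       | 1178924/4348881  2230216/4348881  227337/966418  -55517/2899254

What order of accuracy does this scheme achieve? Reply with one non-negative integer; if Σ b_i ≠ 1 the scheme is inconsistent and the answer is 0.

3

b = (1178924/4348881, 2230216/4348881, 227337/966418, -55517/2899254)
c = (0, 3/4, 5/11, -34/77)
Ac = (0, 0, 3/4, 157/308)
Σ b_i: 1178924/4348881·1 + 2230216/4348881·1 + 227337/966418·1 + (-55517/2899254)·1 = 1 ✓
b·c: 2230216/4348881·3/4 + 227337/966418·5/11 + (-55517/2899254)·(-34/77) = 1/2 ✓
b·c²: 2230216/4348881·9/16 + 227337/966418·25/121 + (-55517/2899254)·1156/5929 = 1/3 ✓
b·Ac: 227337/966418·3/4 + (-55517/2899254)·157/308 = 1/6 ✓
b·c³: 2230216/4348881·27/64 + 227337/966418·125/1331 + (-55517/2899254)·(-39304/456533) = 2358313819/9822672552 ≠ 1/4 ⇒ order 3.
b·(c∘Ac): 227337/966418·15/44 + (-55517/2899254)·(-2669/11858) = 10779979/127567176 ≠ 1/8
b·Ac²: 227337/966418·9/16 + (-55517/2899254)·7001/13552 = 7808921/63783588 ≠ 1/12
b·A²c: (-55517/2899254)·(-3/4) = 55517/3865672 ≠ 1/24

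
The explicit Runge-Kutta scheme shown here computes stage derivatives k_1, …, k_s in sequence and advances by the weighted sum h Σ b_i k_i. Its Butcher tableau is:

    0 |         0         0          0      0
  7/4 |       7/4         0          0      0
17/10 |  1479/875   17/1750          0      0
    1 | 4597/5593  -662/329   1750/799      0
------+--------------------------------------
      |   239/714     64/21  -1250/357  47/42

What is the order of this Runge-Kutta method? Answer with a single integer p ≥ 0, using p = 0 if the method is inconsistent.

b = (239/714, 64/21, -1250/357, 47/42)
c = (0, 7/4, 17/10, 1)
Ac = (0, 0, 17/1000, 19/94)
Σ b_i: 239/714·1 + 64/21·1 + (-1250/357)·1 + 47/42·1 = 1 ✓
b·c: 64/21·7/4 + (-1250/357)·17/10 + 47/42·1 = 1/2 ✓
b·c²: 64/21·49/16 + (-1250/357)·289/100 + 47/42·1 = 1/3 ✓
b·Ac: (-1250/357)·17/1000 + 47/42·19/94 = 1/6 ✓
b·c³: 64/21·343/64 + (-1250/357)·4913/1000 + 47/42·1 = 1/4 ✓
b·(c∘Ac): (-1250/357)·289/10000 + 47/42·19/94 = 1/8 ✓
b·Ac²: (-1250/357)·119/4000 + 47/42·63/376 = 1/12 ✓
b·A²c: 47/42·7/188 = 1/24 ✓; 4 stages ⇒ order 4.

4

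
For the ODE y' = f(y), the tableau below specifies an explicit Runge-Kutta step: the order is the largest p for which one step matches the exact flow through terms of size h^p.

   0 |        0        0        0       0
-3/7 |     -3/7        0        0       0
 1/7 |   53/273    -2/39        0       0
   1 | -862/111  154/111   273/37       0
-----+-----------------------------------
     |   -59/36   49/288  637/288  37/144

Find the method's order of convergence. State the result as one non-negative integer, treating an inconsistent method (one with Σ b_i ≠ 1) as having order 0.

b = (-59/36, 49/288, 637/288, 37/144)
c = (0, -3/7, 1/7, 1)
Ac = (0, 0, 2/91, 17/37)
Σ b_i: (-59/36)·1 + 49/288·1 + 637/288·1 + 37/144·1 = 1 ✓
b·c: 49/288·(-3/7) + 637/288·1/7 + 37/144·1 = 1/2 ✓
b·c²: 49/288·9/49 + 637/288·1/49 + 37/144·1 = 1/3 ✓
b·Ac: 637/288·2/91 + 37/144·17/37 = 1/6 ✓
b·c³: 49/288·(-27/343) + 637/288·1/343 + 37/144·1 = 1/4 ✓
b·(c∘Ac): 637/288·2/637 + 37/144·17/37 = 1/8 ✓
b·Ac²: 637/288·(-6/637) + 37/144·15/37 = 1/12 ✓
b·A²c: 37/144·6/37 = 1/24 ✓; 4 stages ⇒ order 4.

4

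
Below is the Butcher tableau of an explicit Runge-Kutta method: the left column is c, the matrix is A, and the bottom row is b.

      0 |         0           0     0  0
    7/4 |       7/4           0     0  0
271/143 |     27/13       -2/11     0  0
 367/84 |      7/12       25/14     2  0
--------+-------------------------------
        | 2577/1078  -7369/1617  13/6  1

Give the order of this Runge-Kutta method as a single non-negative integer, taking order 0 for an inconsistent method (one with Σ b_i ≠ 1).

2

b = (2577/1078, -7369/1617, 13/6, 1)
c = (0, 7/4, 271/143, 367/84)
Ac = (0, 0, -7/22, 7911/1144)
Σ b_i: 2577/1078·1 + (-7369/1617)·1 + 13/6·1 + 1·1 = 1 ✓
b·c: (-7369/1617)·7/4 + 13/6·271/143 + 1·367/84 = 1/2 ✓
b·c²: (-7369/1617)·49/16 + 13/6·73441/20449 + 1·134689/7056 = 17916083/1387386 ≠ 1/3 ⇒ order 2.
b·Ac: 13/6·(-7/22) + 1·7911/1144 = 21367/3432 ≠ 1/6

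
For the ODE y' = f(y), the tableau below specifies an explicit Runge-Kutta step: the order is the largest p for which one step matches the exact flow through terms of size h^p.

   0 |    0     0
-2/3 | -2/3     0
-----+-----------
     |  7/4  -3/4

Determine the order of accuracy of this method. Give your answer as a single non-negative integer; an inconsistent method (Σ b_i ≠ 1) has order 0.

2

b = (7/4, -3/4)
c = (0, -2/3)
Σ b_i: 7/4·1 + (-3/4)·1 = 1 ✓
b·c: (-3/4)·(-2/3) = 1/2 ✓; 2 stages ⇒ order 2.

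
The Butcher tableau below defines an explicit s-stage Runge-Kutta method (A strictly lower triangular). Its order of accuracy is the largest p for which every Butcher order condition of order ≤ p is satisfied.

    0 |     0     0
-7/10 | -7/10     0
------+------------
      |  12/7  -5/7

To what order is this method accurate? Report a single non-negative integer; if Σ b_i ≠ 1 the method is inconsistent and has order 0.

b = (12/7, -5/7)
c = (0, -7/10)
Σ b_i: 12/7·1 + (-5/7)·1 = 1 ✓
b·c: (-5/7)·(-7/10) = 1/2 ✓; 2 stages ⇒ order 2.

2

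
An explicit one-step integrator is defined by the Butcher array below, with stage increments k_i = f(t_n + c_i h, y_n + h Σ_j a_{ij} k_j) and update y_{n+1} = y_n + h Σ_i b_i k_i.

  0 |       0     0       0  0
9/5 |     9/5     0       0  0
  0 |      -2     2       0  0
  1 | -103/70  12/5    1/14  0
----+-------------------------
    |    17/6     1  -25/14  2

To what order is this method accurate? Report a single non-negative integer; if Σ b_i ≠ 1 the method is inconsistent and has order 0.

0

b = (17/6, 1, -25/14, 2)
c = (0, 9/5, 0, 1)
Ac = (0, 0, 18/5, 108/25)
Σ b_i: 17/6·1 + 1·1 + (-25/14)·1 + 2·1 = 85/21 ≠ 1 ⇒ order 0.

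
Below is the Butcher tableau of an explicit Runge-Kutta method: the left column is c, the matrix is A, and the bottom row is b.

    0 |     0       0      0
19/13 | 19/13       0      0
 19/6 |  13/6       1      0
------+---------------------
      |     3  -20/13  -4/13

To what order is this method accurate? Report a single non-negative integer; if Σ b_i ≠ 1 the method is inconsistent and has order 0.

0

b = (3, -20/13, -4/13)
c = (0, 19/13, 19/6)
Ac = (0, 0, 19/13)
Σ b_i: 3·1 + (-20/13)·1 + (-4/13)·1 = 15/13 ≠ 1 ⇒ order 0.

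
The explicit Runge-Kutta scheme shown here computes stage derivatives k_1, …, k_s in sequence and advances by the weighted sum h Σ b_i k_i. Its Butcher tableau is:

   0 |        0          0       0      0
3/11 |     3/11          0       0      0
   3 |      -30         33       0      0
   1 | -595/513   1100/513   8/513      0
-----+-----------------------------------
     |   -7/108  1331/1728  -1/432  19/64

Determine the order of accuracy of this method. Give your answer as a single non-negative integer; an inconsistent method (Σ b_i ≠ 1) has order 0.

b = (-7/108, 1331/1728, -1/432, 19/64)
c = (0, 3/11, 3, 1)
Ac = (0, 0, 9, 12/19)
Σ b_i: (-7/108)·1 + 1331/1728·1 + (-1/432)·1 + 19/64·1 = 1 ✓
b·c: 1331/1728·3/11 + (-1/432)·3 + 19/64·1 = 1/2 ✓
b·c²: 1331/1728·9/121 + (-1/432)·9 + 19/64·1 = 1/3 ✓
b·Ac: (-1/432)·9 + 19/64·12/19 = 1/6 ✓
b·c³: 1331/1728·27/1331 + (-1/432)·27 + 19/64·1 = 1/4 ✓
b·(c∘Ac): (-1/432)·27 + 19/64·12/19 = 1/8 ✓
b·Ac²: (-1/432)·27/11 + 19/64·188/627 = 1/12 ✓
b·A²c: 19/64·8/57 = 1/24 ✓; 4 stages ⇒ order 4.

4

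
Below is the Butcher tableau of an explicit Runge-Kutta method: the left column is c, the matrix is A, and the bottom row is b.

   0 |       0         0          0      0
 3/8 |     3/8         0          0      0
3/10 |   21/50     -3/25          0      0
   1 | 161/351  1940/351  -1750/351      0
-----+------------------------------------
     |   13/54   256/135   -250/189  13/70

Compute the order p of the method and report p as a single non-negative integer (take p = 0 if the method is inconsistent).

4

b = (13/54, 256/135, -250/189, 13/70)
c = (0, 3/8, 3/10, 1)
Ac = (0, 0, -9/200, 15/26)
Σ b_i: 13/54·1 + 256/135·1 + (-250/189)·1 + 13/70·1 = 1 ✓
b·c: 256/135·3/8 + (-250/189)·3/10 + 13/70·1 = 1/2 ✓
b·c²: 256/135·9/64 + (-250/189)·9/100 + 13/70·1 = 1/3 ✓
b·Ac: (-250/189)·(-9/200) + 13/70·15/26 = 1/6 ✓
b·c³: 256/135·27/512 + (-250/189)·27/1000 + 13/70·1 = 1/4 ✓
b·(c∘Ac): (-250/189)·(-27/2000) + 13/70·15/26 = 1/8 ✓
b·Ac²: (-250/189)·(-27/1600) + 13/70·205/624 = 1/12 ✓
b·A²c: 13/70·35/156 = 1/24 ✓; 4 stages ⇒ order 4.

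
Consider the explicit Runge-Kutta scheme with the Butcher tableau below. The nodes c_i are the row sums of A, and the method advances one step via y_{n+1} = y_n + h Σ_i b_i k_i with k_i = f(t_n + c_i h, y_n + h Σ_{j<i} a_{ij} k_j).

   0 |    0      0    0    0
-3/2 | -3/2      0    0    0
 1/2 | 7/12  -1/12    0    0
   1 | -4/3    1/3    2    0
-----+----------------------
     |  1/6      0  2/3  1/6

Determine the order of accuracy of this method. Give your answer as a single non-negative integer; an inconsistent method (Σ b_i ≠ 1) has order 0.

4

b = (1/6, 0, 2/3, 1/6)
c = (0, -3/2, 1/2, 1)
Ac = (0, 0, 1/8, 1/2)
Σ b_i: 1/6·1 + 2/3·1 + 1/6·1 = 1 ✓
b·c: 2/3·1/2 + 1/6·1 = 1/2 ✓
b·c²: 2/3·1/4 + 1/6·1 = 1/3 ✓
b·Ac: 2/3·1/8 + 1/6·1/2 = 1/6 ✓
b·c³: 2/3·1/8 + 1/6·1 = 1/4 ✓
b·(c∘Ac): 2/3·1/16 + 1/6·1/2 = 1/8 ✓
b·Ac²: 2/3·(-3/16) + 1/6·5/4 = 1/12 ✓
b·A²c: 1/6·1/4 = 1/24 ✓; 4 stages ⇒ order 4.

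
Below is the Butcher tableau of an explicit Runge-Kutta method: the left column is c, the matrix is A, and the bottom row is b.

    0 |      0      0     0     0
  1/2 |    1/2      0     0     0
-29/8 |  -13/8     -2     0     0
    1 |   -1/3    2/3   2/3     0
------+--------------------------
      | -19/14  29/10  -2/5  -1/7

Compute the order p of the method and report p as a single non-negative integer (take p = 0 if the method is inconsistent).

b = (-19/14, 29/10, -2/5, -1/7)
c = (0, 1/2, -29/8, 1)
Ac = (0, 0, -1, -25/12)
Σ b_i: (-19/14)·1 + 29/10·1 + (-2/5)·1 + (-1/7)·1 = 1 ✓
b·c: 29/10·1/2 + (-2/5)·(-29/8) + (-1/7)·1 = 193/70 ≠ 1/2 ⇒ order 1.

1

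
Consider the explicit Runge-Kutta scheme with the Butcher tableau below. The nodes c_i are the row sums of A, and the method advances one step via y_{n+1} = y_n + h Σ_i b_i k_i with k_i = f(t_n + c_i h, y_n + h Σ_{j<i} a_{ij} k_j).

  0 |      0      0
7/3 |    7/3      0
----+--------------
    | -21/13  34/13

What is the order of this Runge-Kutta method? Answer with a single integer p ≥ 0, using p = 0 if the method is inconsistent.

b = (-21/13, 34/13)
c = (0, 7/3)
Σ b_i: (-21/13)·1 + 34/13·1 = 1 ✓
b·c: 34/13·7/3 = 238/39 ≠ 1/2 ⇒ order 1.

1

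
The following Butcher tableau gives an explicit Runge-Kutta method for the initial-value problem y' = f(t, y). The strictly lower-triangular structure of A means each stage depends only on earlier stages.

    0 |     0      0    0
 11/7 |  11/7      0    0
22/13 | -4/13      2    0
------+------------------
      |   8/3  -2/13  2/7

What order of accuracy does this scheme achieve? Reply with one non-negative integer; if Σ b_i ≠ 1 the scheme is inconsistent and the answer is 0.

0

b = (8/3, -2/13, 2/7)
c = (0, 11/7, 22/13)
Ac = (0, 0, 22/7)
Σ b_i: 8/3·1 + (-2/13)·1 + 2/7·1 = 764/273 ≠ 1 ⇒ order 0.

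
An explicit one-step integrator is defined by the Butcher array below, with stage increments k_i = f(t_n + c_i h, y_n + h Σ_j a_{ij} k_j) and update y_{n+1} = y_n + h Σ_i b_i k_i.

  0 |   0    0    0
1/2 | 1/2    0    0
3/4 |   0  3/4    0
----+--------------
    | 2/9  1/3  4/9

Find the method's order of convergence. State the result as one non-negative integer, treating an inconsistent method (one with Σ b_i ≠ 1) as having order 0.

3

b = (2/9, 1/3, 4/9)
c = (0, 1/2, 3/4)
Ac = (0, 0, 3/8)
Σ b_i: 2/9·1 + 1/3·1 + 4/9·1 = 1 ✓
b·c: 1/3·1/2 + 4/9·3/4 = 1/2 ✓
b·c²: 1/3·1/4 + 4/9·9/16 = 1/3 ✓
b·Ac: 4/9·3/8 = 1/6 ✓; 3 stages ⇒ order 3.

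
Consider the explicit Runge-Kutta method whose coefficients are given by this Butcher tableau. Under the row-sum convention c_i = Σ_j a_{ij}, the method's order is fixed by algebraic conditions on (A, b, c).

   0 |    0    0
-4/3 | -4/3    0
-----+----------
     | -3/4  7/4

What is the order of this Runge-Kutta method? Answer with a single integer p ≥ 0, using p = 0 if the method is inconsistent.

1

b = (-3/4, 7/4)
c = (0, -4/3)
Σ b_i: (-3/4)·1 + 7/4·1 = 1 ✓
b·c: 7/4·(-4/3) = -7/3 ≠ 1/2 ⇒ order 1.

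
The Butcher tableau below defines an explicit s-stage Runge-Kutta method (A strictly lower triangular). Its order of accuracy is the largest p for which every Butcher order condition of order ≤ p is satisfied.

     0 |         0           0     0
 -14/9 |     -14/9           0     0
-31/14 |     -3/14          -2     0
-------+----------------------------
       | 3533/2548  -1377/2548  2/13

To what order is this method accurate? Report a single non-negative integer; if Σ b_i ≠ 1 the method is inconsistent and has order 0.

b = (3533/2548, -1377/2548, 2/13)
c = (0, -14/9, -31/14)
Ac = (0, 0, 28/9)
Σ b_i: 3533/2548·1 + (-1377/2548)·1 + 2/13·1 = 1 ✓
b·c: (-1377/2548)·(-14/9) + 2/13·(-31/14) = 1/2 ✓
b·c²: (-1377/2548)·196/81 + 2/13·961/196 = -705/1274 ≠ 1/3 ⇒ order 2.
b·Ac: 2/13·28/9 = 56/117 ≠ 1/6

2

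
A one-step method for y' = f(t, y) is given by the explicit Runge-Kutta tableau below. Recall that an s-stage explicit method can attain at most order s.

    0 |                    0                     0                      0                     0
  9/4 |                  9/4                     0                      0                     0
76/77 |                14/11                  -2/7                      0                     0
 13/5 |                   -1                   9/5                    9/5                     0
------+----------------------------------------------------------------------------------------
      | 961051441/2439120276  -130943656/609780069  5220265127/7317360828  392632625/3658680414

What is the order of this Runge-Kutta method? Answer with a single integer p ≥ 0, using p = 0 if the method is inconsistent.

3

b = (961051441/2439120276, -130943656/609780069, 5220265127/7317360828, 392632625/3658680414)
c = (0, 9/4, 76/77, 13/5)
Ac = (0, 0, -9/14, 8973/1540)
Σ b_i: 961051441/2439120276·1 + (-130943656/609780069)·1 + 5220265127/7317360828·1 + 392632625/3658680414·1 = 1 ✓
b·c: (-130943656/609780069)·9/4 + 5220265127/7317360828·76/77 + 392632625/3658680414·13/5 = 1/2 ✓
b·c²: (-130943656/609780069)·81/16 + 5220265127/7317360828·5776/5929 + 392632625/3658680414·169/25 = 1/3 ✓
b·Ac: 5220265127/7317360828·(-9/14) + 392632625/3658680414·8973/1540 = 1/6 ✓
b·c³: (-130943656/609780069)·729/64 + 5220265127/7317360828·438976/456533 + 392632625/3658680414·2197/125 = 5264342747/41736058056 ≠ 1/4 ⇒ order 3.
b·(c∘Ac): 5220265127/7317360828·(-342/539) + 392632625/3658680414·116649/7700 = 70649011/60225192 ≠ 1/8
b·Ac²: 5220265127/7317360828·(-81/56) + 392632625/3658680414·1030797/94864 = 16802959013/125208174168 ≠ 1/12
b·A²c: 392632625/3658680414·(-81/70) = -11218075/90337788 ≠ 1/24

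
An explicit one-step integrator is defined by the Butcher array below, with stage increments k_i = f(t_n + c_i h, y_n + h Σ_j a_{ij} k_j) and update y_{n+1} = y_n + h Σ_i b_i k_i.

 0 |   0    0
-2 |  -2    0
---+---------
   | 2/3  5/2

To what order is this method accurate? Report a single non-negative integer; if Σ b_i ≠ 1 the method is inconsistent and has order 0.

b = (2/3, 5/2)
c = (0, -2)
Σ b_i: 2/3·1 + 5/2·1 = 19/6 ≠ 1 ⇒ order 0.

0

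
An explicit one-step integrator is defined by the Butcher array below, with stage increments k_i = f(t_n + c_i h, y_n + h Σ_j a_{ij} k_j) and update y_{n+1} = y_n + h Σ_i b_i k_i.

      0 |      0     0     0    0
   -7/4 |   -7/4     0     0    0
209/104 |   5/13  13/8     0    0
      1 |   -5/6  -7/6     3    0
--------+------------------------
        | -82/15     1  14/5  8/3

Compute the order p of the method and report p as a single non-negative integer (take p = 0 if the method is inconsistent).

b = (-82/15, 1, 14/5, 8/3)
c = (0, -7/4, 209/104, 1)
Ac = (0, 0, -91/32, 1259/156)
Σ b_i: (-82/15)·1 + 1·1 + 14/5·1 + 8/3·1 = 1 ✓
b·c: 1·(-7/4) + 14/5·209/104 + 8/3·1 = 1276/195 ≠ 1/2 ⇒ order 1.

1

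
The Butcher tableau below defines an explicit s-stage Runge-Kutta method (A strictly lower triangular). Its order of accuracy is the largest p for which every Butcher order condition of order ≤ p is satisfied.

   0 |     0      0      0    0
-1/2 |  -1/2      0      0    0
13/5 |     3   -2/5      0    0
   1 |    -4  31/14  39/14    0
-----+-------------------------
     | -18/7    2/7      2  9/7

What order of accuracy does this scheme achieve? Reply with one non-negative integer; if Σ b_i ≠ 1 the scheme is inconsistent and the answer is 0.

1

b = (-18/7, 2/7, 2, 9/7)
c = (0, -1/2, 13/5, 1)
Ac = (0, 0, 1/5, 859/140)
Σ b_i: (-18/7)·1 + 2/7·1 + 2·1 + 9/7·1 = 1 ✓
b·c: 2/7·(-1/2) + 2·13/5 + 9/7·1 = 222/35 ≠ 1/2 ⇒ order 1.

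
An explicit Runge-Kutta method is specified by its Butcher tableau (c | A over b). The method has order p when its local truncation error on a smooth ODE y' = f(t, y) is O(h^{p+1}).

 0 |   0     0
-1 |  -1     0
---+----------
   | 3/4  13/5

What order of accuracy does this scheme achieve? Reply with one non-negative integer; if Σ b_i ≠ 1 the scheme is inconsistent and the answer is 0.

b = (3/4, 13/5)
c = (0, -1)
Σ b_i: 3/4·1 + 13/5·1 = 67/20 ≠ 1 ⇒ order 0.

0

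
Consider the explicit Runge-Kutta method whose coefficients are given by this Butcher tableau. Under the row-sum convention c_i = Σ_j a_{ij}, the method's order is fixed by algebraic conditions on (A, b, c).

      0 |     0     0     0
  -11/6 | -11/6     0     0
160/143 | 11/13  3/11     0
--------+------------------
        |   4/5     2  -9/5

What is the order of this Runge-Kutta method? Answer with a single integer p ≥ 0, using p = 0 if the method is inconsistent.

1

b = (4/5, 2, -9/5)
c = (0, -11/6, 160/143)
Ac = (0, 0, -1/2)
Σ b_i: 4/5·1 + 2·1 + (-9/5)·1 = 1 ✓
b·c: 2·(-11/6) + (-9/5)·160/143 = -2437/429 ≠ 1/2 ⇒ order 1.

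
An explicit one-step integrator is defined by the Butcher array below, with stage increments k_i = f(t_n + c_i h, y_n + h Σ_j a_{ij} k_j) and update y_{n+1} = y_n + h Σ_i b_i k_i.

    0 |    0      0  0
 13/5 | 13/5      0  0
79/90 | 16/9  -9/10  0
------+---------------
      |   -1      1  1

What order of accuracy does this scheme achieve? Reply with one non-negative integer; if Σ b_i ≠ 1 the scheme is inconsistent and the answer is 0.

b = (-1, 1, 1)
c = (0, 13/5, 79/90)
Ac = (0, 0, -117/50)
Σ b_i: (-1)·1 + 1·1 + 1·1 = 1 ✓
b·c: 1·13/5 + 1·79/90 = 313/90 ≠ 1/2 ⇒ order 1.

1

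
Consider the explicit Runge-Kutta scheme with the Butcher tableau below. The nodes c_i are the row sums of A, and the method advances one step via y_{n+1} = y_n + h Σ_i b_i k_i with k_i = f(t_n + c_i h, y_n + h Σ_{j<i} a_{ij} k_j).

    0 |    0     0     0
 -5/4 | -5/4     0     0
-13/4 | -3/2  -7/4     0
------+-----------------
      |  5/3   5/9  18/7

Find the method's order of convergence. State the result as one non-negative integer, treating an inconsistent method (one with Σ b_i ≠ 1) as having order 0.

0

b = (5/3, 5/9, 18/7)
c = (0, -5/4, -13/4)
Ac = (0, 0, 35/16)
Σ b_i: 5/3·1 + 5/9·1 + 18/7·1 = 302/63 ≠ 1 ⇒ order 0.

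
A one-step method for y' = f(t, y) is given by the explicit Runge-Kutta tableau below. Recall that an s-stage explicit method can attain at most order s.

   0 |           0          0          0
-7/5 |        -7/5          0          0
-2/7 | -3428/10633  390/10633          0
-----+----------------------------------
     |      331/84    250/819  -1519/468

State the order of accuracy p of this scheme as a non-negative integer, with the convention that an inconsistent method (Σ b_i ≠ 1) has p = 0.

b = (331/84, 250/819, -1519/468)
c = (0, -7/5, -2/7)
Ac = (0, 0, -78/1519)
Σ b_i: 331/84·1 + 250/819·1 + (-1519/468)·1 = 1 ✓
b·c: 250/819·(-7/5) + (-1519/468)·(-2/7) = 1/2 ✓
b·c²: 250/819·49/25 + (-1519/468)·4/49 = 1/3 ✓
b·Ac: (-1519/468)·(-78/1519) = 1/6 ✓; 3 stages ⇒ order 3.

3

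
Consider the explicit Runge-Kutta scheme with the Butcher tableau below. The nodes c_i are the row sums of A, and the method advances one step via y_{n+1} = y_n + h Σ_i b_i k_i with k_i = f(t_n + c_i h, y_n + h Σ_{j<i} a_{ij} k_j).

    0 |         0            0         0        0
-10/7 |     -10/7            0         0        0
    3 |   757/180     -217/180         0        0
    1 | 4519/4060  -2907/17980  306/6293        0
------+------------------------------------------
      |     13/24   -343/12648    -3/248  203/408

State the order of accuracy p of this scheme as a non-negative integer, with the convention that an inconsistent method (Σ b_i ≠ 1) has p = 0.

b = (13/24, -343/12648, -3/248, 203/408)
c = (0, -10/7, 3, 1)
Ac = (0, 0, 31/18, 153/406)
Σ b_i: 13/24·1 + (-343/12648)·1 + (-3/248)·1 + 203/408·1 = 1 ✓
b·c: (-343/12648)·(-10/7) + (-3/248)·3 + 203/408·1 = 1/2 ✓
b·c²: (-343/12648)·100/49 + (-3/248)·9 + 203/408·1 = 1/3 ✓
b·Ac: (-3/248)·31/18 + 203/408·153/406 = 1/6 ✓
b·c³: (-343/12648)·(-1000/343) + (-3/248)·27 + 203/408·1 = 1/4 ✓
b·(c∘Ac): (-3/248)·31/6 + 203/408·153/406 = 1/8 ✓
b·Ac²: (-3/248)·(-155/63) + 203/408·153/1421 = 1/12 ✓
b·A²c: 203/408·17/203 = 1/24 ✓; 4 stages ⇒ order 4.

4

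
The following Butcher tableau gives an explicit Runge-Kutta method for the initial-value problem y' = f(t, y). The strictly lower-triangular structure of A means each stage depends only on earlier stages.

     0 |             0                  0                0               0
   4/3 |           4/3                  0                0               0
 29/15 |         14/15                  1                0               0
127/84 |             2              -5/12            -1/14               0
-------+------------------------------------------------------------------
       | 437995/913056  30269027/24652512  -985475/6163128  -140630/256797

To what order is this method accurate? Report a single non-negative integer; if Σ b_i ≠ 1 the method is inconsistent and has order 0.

3

b = (437995/913056, 30269027/24652512, -985475/6163128, -140630/256797)
c = (0, 4/3, 29/15, 127/84)
Ac = (0, 0, 4/3, -437/630)
Σ b_i: 437995/913056·1 + 30269027/24652512·1 + (-985475/6163128)·1 + (-140630/256797)·1 = 1 ✓
b·c: 30269027/24652512·4/3 + (-985475/6163128)·29/15 + (-140630/256797)·127/84 = 1/2 ✓
b·c²: 30269027/24652512·16/9 + (-985475/6163128)·841/225 + (-140630/256797)·16129/7056 = 1/3 ✓
b·Ac: (-985475/6163128)·4/3 + (-140630/256797)·(-437/630) = 1/6 ✓
b·c³: 30269027/24652512·64/27 + (-985475/6163128)·24389/3375 + (-140630/256797)·2048383/592704 = -16972187/123262560 ≠ 1/4 ⇒ order 3.
b·(c∘Ac): (-985475/6163128)·116/45 + (-140630/256797)·(-55499/52920) = 1498901/9244692 ≠ 1/8
b·Ac²: (-985475/6163128)·16/9 + (-140630/256797)·(-9523/9450) = 343591/1283985 ≠ 1/12
b·A²c: (-140630/256797)·(-2/21) = 40180/770391 ≠ 1/24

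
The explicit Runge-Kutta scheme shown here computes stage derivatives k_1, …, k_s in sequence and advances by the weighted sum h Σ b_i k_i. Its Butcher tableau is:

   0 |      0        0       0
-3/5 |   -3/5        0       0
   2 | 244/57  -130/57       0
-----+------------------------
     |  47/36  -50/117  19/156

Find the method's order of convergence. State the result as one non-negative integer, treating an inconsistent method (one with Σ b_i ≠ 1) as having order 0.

3

b = (47/36, -50/117, 19/156)
c = (0, -3/5, 2)
Ac = (0, 0, 26/19)
Σ b_i: 47/36·1 + (-50/117)·1 + 19/156·1 = 1 ✓
b·c: (-50/117)·(-3/5) + 19/156·2 = 1/2 ✓
b·c²: (-50/117)·9/25 + 19/156·4 = 1/3 ✓
b·Ac: 19/156·26/19 = 1/6 ✓; 3 stages ⇒ order 3.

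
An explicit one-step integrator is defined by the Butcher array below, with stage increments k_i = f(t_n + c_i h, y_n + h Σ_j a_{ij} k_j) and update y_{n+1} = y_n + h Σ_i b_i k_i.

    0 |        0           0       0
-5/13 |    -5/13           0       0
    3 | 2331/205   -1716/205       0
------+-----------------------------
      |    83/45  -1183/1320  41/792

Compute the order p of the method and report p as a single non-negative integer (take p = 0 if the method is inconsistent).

3

b = (83/45, -1183/1320, 41/792)
c = (0, -5/13, 3)
Ac = (0, 0, 132/41)
Σ b_i: 83/45·1 + (-1183/1320)·1 + 41/792·1 = 1 ✓
b·c: (-1183/1320)·(-5/13) + 41/792·3 = 1/2 ✓
b·c²: (-1183/1320)·25/169 + 41/792·9 = 1/3 ✓
b·Ac: 41/792·132/41 = 1/6 ✓; 3 stages ⇒ order 3.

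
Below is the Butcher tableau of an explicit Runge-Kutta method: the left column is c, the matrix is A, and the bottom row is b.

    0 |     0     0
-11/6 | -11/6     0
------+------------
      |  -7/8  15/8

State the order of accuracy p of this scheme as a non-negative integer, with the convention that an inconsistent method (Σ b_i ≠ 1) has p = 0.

1

b = (-7/8, 15/8)
c = (0, -11/6)
Σ b_i: (-7/8)·1 + 15/8·1 = 1 ✓
b·c: 15/8·(-11/6) = -55/16 ≠ 1/2 ⇒ order 1.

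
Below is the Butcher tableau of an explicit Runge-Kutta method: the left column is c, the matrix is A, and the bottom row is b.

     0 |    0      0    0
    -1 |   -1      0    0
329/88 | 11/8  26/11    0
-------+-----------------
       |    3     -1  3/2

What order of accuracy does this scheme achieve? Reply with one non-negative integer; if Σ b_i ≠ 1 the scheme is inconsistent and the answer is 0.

b = (3, -1, 3/2)
c = (0, -1, 329/88)
Ac = (0, 0, -26/11)
Σ b_i: 3·1 + (-1)·1 + 3/2·1 = 7/2 ≠ 1 ⇒ order 0.

0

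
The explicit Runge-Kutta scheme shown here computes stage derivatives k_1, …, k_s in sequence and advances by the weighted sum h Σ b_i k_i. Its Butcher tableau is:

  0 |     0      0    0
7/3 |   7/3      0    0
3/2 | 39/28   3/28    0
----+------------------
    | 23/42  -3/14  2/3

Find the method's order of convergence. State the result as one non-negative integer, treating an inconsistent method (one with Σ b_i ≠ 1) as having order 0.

3

b = (23/42, -3/14, 2/3)
c = (0, 7/3, 3/2)
Ac = (0, 0, 1/4)
Σ b_i: 23/42·1 + (-3/14)·1 + 2/3·1 = 1 ✓
b·c: (-3/14)·7/3 + 2/3·3/2 = 1/2 ✓
b·c²: (-3/14)·49/9 + 2/3·9/4 = 1/3 ✓
b·Ac: 2/3·1/4 = 1/6 ✓; 3 stages ⇒ order 3.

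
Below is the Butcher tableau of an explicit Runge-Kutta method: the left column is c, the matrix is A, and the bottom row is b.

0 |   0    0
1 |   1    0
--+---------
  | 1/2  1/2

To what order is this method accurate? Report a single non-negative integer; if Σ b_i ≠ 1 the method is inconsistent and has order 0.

2

b = (1/2, 1/2)
c = (0, 1)
Σ b_i: 1/2·1 + 1/2·1 = 1 ✓
b·c: 1/2·1 = 1/2 ✓; 2 stages ⇒ order 2.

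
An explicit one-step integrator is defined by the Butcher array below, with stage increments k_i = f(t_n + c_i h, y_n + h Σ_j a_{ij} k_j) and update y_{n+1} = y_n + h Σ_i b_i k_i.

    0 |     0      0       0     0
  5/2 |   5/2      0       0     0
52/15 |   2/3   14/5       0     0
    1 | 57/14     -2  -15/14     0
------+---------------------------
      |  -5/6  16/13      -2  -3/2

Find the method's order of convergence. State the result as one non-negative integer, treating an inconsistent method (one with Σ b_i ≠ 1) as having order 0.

0

b = (-5/6, 16/13, -2, -3/2)
c = (0, 5/2, 52/15, 1)
Ac = (0, 0, 7, -61/7)
Σ b_i: (-5/6)·1 + 16/13·1 + (-2)·1 + (-3/2)·1 = -121/39 ≠ 1 ⇒ order 0.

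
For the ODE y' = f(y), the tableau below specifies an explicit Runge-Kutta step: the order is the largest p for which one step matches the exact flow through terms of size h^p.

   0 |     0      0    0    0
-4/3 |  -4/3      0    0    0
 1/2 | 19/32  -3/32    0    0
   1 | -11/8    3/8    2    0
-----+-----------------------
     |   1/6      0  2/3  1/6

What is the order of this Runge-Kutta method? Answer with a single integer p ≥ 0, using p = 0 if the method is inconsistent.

4

b = (1/6, 0, 2/3, 1/6)
c = (0, -4/3, 1/2, 1)
Ac = (0, 0, 1/8, 1/2)
Σ b_i: 1/6·1 + 2/3·1 + 1/6·1 = 1 ✓
b·c: 2/3·1/2 + 1/6·1 = 1/2 ✓
b·c²: 2/3·1/4 + 1/6·1 = 1/3 ✓
b·Ac: 2/3·1/8 + 1/6·1/2 = 1/6 ✓
b·c³: 2/3·1/8 + 1/6·1 = 1/4 ✓
b·(c∘Ac): 2/3·1/16 + 1/6·1/2 = 1/8 ✓
b·Ac²: 2/3·(-1/6) + 1/6·7/6 = 1/12 ✓
b·A²c: 1/6·1/4 = 1/24 ✓; 4 stages ⇒ order 4.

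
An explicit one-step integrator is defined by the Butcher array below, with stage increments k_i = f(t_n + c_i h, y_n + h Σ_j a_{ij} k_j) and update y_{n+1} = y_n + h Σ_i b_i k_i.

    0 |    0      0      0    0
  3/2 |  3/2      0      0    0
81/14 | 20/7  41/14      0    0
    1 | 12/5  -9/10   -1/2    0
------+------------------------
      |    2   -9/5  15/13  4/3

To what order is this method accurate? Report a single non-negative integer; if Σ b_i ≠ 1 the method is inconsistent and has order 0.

0

b = (2, -9/5, 15/13, 4/3)
c = (0, 3/2, 81/14, 1)
Ac = (0, 0, 123/28, -297/70)
Σ b_i: 2·1 + (-9/5)·1 + 15/13·1 + 4/3·1 = 524/195 ≠ 1 ⇒ order 0.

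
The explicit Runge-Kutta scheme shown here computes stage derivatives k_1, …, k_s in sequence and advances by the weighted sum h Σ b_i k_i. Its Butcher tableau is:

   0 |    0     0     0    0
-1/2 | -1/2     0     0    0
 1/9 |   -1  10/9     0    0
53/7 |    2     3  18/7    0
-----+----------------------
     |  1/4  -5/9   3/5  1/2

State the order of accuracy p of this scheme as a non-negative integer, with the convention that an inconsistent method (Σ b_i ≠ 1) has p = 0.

0

b = (1/4, -5/9, 3/5, 1/2)
c = (0, -1/2, 1/9, 53/7)
Ac = (0, 0, -5/9, -17/14)
Σ b_i: 1/4·1 + (-5/9)·1 + 3/5·1 + 1/2·1 = 143/180 ≠ 1 ⇒ order 0.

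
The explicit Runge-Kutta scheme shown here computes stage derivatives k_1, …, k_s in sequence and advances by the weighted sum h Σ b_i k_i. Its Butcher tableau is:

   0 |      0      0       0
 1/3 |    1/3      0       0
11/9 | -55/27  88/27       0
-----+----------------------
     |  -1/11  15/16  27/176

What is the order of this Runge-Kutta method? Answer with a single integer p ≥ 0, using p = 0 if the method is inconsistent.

b = (-1/11, 15/16, 27/176)
c = (0, 1/3, 11/9)
Ac = (0, 0, 88/81)
Σ b_i: (-1/11)·1 + 15/16·1 + 27/176·1 = 1 ✓
b·c: 15/16·1/3 + 27/176·11/9 = 1/2 ✓
b·c²: 15/16·1/9 + 27/176·121/81 = 1/3 ✓
b·Ac: 27/176·88/81 = 1/6 ✓; 3 stages ⇒ order 3.

3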